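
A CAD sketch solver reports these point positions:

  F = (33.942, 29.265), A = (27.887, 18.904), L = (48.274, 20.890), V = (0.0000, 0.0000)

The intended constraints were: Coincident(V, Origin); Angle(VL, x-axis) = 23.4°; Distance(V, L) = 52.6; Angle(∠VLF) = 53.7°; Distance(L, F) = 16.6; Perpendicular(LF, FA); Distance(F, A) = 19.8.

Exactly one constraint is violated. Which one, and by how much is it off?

Distance(F, A) = 19.8 — off by 7.80.

V = (0.00, 0.00) ✓; VL at 23.40° ✓; |VL| = 52.60 ✓; ∠VLF = 53.70° ✓; |LF| = 16.60 ✓; ∠(LF, FA) = 90.00° ✓; |FA| = 12.00 ✗.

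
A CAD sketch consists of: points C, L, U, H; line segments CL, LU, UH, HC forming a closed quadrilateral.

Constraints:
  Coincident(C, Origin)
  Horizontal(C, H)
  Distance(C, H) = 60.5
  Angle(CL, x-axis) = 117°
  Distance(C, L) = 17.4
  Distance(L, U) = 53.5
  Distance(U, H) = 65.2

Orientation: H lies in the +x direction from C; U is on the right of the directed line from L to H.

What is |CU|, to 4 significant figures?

36.63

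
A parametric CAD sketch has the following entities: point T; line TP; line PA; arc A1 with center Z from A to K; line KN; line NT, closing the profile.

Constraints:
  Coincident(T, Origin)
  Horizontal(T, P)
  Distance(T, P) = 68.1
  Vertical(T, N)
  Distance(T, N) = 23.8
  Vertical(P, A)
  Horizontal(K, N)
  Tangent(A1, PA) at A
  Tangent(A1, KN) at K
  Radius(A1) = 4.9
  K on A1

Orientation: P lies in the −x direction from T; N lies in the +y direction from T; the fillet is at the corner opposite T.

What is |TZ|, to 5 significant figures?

65.966

T is at the origin; TP is horizontal with |TP| = 68.1 and P on the −x side, so P = (-68.100, 0.0000). TN is vertical with |TN| = 23.8 and N on the +y side, so N = (0.0000, 23.800). The virtual corner opposite T is at (-68.100, 23.800). The tangent condition forces ZA to be normal to PA and the tangent condition forces ZK to be normal to KN, with radius 4.9, so the center Z sits 4.9 in from both sides at Z = (-63.200, 18.900). Then |TZ| = |Z − T| = 65.966.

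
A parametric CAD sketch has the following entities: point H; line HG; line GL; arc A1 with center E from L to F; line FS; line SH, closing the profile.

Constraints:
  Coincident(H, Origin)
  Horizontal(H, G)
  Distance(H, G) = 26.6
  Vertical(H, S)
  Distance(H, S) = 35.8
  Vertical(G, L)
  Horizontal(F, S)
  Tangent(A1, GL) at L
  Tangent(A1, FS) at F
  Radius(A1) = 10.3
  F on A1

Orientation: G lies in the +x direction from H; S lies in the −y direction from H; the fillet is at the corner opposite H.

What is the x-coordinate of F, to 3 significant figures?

16.3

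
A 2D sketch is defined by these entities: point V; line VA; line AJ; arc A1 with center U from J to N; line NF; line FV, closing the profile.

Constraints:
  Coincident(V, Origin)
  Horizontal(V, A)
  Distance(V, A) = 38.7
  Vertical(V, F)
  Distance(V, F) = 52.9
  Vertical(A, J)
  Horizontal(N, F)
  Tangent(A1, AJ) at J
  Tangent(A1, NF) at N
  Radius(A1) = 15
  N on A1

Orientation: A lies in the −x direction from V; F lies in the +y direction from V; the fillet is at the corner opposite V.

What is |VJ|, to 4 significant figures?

54.17

V is at the origin; VA is horizontal with |VA| = 38.7 and A on the −x side, so A = (-38.70, 0.000). V and F share the same x with |VF| = 52.9 and F on the +y side, so F = (0.000, 52.90). The virtual corner opposite V is at (-38.70, 52.90). The tangent condition forces UJ to be normal to AJ and the tangent condition forces UN to be normal to NF, with radius 15.0, so the center U sits 15.0 in from both sides at U = (-23.70, 37.90). That places the tangent points at J = (-38.70, 37.90) on AJ and N = (-23.70, 52.90) on NF. Then |VJ| = |J − V| = 54.17.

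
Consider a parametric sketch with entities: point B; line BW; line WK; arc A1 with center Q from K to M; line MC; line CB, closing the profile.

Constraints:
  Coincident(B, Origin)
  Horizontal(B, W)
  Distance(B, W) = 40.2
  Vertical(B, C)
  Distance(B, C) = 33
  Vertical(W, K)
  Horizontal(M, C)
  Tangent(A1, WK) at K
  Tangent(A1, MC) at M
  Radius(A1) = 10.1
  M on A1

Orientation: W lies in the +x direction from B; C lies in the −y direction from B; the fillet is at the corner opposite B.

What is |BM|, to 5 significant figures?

44.666

B is at the origin; B and W share the same y with |BW| = 40.2 and W on the +x side, so W = (40.200, 0.0000). BC is vertical with |BC| = 33.0 and C on the −y side, so C = (0.0000, -33.000). The virtual corner opposite B is at (40.200, -33.000). The tangent condition forces QK to be normal to WK and tangency of A1 to MC means the radius QM is perpendicular to MC, with radius 10.1, so the center Q sits 10.1 in from both sides at Q = (30.100, -22.900). That places the tangent points at K = (40.200, -22.900) on WK and M = (30.100, -33.000) on MC. Then |BM| = |M − B| = 44.666.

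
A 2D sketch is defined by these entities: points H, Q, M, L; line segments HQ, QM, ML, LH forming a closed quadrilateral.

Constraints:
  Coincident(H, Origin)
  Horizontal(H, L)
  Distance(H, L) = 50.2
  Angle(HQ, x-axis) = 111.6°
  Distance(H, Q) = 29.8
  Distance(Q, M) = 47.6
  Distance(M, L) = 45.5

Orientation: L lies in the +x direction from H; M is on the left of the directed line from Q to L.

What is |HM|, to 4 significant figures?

54.66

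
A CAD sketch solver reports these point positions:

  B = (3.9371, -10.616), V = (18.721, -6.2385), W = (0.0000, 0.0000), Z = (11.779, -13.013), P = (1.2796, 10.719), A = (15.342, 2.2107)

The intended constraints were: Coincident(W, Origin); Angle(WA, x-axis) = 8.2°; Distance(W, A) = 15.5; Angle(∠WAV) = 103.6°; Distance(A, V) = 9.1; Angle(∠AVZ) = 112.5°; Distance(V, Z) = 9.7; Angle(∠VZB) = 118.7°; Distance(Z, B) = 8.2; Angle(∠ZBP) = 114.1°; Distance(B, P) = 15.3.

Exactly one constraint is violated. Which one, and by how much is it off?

Distance(B, P) = 15.3 — off by 6.20.

W = (0.00, 0.00) ✓; WA at 8.200° ✓; |WA| = 15.50 ✓; ∠WAV = 103.6° ✓; |AV| = 9.100 ✓; ∠AVZ = 112.5° ✓; |VZ| = 9.700 ✓; ∠VZB = 118.7° ✓; |ZB| = 8.200 ✓; ∠ZBP = 114.1° ✓; |BP| = 21.50 ✗.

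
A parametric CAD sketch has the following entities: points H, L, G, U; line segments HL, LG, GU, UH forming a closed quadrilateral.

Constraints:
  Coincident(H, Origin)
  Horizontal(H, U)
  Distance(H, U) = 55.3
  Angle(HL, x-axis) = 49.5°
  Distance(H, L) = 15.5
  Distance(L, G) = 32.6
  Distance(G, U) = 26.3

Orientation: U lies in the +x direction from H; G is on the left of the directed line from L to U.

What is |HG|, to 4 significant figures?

46.56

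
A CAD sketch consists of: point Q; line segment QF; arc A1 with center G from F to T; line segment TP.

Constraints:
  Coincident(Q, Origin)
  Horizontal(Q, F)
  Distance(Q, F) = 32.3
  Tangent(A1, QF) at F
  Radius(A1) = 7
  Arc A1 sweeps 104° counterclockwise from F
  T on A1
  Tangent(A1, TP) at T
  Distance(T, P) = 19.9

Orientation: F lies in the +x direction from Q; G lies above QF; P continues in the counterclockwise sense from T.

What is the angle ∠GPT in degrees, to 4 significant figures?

19.38°

Q is at the origin; QF is horizontal with |QF| = 32.3 and F on the +x side, so F = (32.30, 0.000). Since A1 is tangent to QF there, GF ⟂ QF, so G = F + (0, 7) = (32.30, 7.000). On A1, F sits at bearing -90° from G; a 104° counterclockwise sweep puts T at bearing 14°, so T = G + 7.0·(cos 14°, sin 14°) = (39.09, 8.693). Tangency of A1 to TP means the radius GT is perpendicular to TP, so TP runs along (−sin 14°, cos 14°); with |TP| = 19.9, P = (34.28, 28.00). Then cos ∠GPT = PG·PT / (|PG||PT|), giving 19.38°.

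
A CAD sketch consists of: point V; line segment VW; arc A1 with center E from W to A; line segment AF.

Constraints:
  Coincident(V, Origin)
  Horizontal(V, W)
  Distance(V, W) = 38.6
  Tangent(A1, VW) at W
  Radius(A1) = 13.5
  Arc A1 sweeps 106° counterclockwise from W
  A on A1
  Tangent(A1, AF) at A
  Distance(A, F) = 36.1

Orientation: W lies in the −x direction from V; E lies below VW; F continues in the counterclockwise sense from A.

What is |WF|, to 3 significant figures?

52.0

On A1, W sits at bearing 90° from E; a 106° counterclockwise sweep puts A at bearing 196°, so A = E + 13.5·(cos 196°, sin 196°) = (-51.6, -17.2). Since A1 is tangent to AF there, EA ⟂ AF, so AF runs along (−sin 196°, cos 196°); with |AF| = 36.1, F = (-41.6, -51.9). Then |WF| = |F − W| = 52.0.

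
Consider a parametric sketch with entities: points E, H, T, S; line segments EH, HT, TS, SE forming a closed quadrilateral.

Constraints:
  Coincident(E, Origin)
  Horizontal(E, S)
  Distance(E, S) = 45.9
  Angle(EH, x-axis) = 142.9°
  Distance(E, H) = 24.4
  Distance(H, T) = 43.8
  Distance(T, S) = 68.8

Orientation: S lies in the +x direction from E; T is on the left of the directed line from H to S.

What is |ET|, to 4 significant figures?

52.97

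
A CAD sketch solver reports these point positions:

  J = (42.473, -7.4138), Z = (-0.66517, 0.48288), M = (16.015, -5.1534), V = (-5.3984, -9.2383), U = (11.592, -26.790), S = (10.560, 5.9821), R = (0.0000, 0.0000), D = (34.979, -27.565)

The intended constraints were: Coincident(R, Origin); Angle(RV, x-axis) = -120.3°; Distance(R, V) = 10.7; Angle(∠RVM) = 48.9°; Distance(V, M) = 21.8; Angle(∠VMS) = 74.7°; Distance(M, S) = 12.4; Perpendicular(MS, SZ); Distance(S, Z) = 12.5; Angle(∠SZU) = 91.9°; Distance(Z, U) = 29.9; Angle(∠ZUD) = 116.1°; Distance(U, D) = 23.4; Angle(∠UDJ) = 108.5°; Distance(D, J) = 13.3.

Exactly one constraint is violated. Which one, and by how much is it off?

Distance(D, J) = 13.3 — off by 8.20.

R = (0.00, 0.00) ✓; RV at -120.3° ✓; |RV| = 10.70 ✓; ∠RVM = 48.90° ✓; |VM| = 21.80 ✓; ∠VMS = 74.70° ✓; |MS| = 12.40 ✓; ∠(MS, SZ) = 90.00° ✓; |SZ| = 12.50 ✓; ∠SZU = 91.90° ✓; |ZU| = 29.90 ✓; ∠ZUD = 116.1° ✓; |UD| = 23.40 ✓; ∠UDJ = 108.5° ✓; |DJ| = 21.50 ✗.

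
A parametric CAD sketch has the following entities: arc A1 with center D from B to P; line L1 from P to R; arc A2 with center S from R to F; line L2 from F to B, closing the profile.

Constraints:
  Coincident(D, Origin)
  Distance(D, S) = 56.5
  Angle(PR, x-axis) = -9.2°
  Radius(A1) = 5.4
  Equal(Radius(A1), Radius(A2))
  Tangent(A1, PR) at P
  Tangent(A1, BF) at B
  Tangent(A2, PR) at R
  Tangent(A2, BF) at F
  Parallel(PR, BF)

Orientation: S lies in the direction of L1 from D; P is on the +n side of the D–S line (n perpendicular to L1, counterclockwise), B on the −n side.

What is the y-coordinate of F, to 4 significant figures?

-14.36

The slot axis is L1's direction at -9.2°, so u = (cos -9.2°, sin -9.2°) = (0.9871, -0.1599) and n = (−sin -9.2°, cos -9.2°) = (0.1599, 0.9871). D is at the origin and S lies 56.5 along u from D, so S = 56.5·u = (55.77, -9.033). Tangency of A1 to both parallel lines with radius 5.4 puts P and B at D ± 5.4·n: P = (0.8634, 5.331), B = (-0.8634, -5.331). Equal radii place R and F the same way about S: R = S + 5.4·n = (56.64, -3.703), F = S − 5.4·n = (54.91, -14.36). So F.y = -14.36.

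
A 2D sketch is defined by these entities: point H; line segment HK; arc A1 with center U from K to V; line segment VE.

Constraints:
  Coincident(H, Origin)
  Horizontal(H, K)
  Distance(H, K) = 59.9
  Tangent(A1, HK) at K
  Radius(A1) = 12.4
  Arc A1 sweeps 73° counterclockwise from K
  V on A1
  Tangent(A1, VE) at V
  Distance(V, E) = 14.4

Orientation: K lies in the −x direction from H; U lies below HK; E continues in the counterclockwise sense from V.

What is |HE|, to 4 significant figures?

79.24

H is at the origin; HK is horizontal with |HK| = 59.9 and K on the −x side, so K = (-59.90, 0.000). Since A1 is tangent to HK there, UK ⟂ HK, so U = K + (0, -12.4) = (-59.90, -12.40). On A1, K sits at bearing 90° from U; a 73° counterclockwise sweep puts V at bearing 163°, so V = U + 12.4·(cos 163°, sin 163°) = (-71.76, -8.775). The tangent condition forces UV to be normal to VE, so VE runs along (−sin 163°, cos 163°); with |VE| = 14.4, E = (-75.97, -22.55). Then |HE| = |E − H| = 79.24.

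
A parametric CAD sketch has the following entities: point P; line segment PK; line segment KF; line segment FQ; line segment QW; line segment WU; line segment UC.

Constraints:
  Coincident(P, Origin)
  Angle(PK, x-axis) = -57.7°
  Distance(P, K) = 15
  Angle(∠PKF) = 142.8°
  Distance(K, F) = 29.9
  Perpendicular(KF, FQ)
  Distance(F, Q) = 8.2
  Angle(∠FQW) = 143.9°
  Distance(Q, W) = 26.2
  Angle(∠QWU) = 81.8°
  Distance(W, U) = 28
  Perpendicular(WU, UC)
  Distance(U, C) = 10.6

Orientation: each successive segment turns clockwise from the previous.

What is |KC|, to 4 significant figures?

2.881

P is at the origin; PK runs at -57.7° with length 15.0, so K = (8.015, -12.68). ∠PKF = 142.8° gives KF at -94.90° from the x-axis; with |KF| = 29.9, F = (5.461, -42.47). The perpendicularity gives FQ at right angles to KF, so FQ runs at 175.1°; with |FQ| = 8.2, Q = (-2.709, -41.77). ∠FQW = 143.9° gives QW at 139.0° from the x-axis; with |QW| = 26.2, W = (-22.48, -24.58). ∠QWU = 81.8° gives WU at 40.80° from the x-axis; with |WU| = 28.0, U = (-1.286, -6.285). WU ⟂ UC, so UC runs at -49.20°; with |UC| = 10.6, C = (5.640, -14.31). Then |KC| = |C − K| = 2.881.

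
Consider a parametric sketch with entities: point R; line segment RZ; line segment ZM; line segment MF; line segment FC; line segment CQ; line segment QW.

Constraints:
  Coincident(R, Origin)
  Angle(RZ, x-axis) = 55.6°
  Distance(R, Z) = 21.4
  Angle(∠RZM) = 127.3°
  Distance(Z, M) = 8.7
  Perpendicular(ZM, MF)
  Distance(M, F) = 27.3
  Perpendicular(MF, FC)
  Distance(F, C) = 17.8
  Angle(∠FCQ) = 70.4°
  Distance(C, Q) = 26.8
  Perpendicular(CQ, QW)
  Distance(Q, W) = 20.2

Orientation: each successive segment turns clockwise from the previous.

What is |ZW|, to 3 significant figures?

20.9

∠FCQ = 70.4° gives CQ at 73.3° from the x-axis; with |CQ| = 26.8, Q = (12.1, 15.6). CQ is perpendicular to QW, so QW runs at -16.7°; with |QW| = 20.2, W = (31.4, 9.80). Then |ZW| = |W − Z| = 20.9.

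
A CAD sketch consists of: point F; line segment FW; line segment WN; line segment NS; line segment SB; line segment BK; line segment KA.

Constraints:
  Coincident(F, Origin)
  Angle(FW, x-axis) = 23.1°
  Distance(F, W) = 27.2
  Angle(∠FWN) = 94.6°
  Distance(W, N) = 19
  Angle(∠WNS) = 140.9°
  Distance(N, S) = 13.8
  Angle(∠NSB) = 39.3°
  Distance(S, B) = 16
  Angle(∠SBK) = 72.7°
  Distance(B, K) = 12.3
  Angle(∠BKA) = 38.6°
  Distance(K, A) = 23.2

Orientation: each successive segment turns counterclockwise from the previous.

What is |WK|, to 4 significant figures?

17.58

F is at the origin; FW runs at 23.1° with length 27.2, so W = (25.02, 10.67). ∠FWN = 94.6° gives WN at 108.5° from the x-axis; with |WN| = 19.0, N = (18.99, 28.69). ∠WNS = 140.9° gives NS at 147.6° from the x-axis; with |NS| = 13.8, S = (7.339, 36.08). ∠NSB = 39.3° gives SB at -71.70° from the x-axis; with |SB| = 16.0, B = (12.36, 20.89). ∠SBK = 72.7° gives BK at 35.60° from the x-axis; with |BK| = 12.3, K = (22.36, 28.05). Then |WK| = |K − W| = 17.58.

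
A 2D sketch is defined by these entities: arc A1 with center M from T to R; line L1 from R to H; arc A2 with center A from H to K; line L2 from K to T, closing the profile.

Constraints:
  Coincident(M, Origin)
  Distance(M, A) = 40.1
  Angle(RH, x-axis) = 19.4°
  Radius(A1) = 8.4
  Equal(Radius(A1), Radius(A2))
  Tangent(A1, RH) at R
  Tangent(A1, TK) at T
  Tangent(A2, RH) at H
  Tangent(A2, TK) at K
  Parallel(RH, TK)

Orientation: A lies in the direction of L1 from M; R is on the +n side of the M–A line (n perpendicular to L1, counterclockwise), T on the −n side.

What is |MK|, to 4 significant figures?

40.97

The slot axis is L1's direction at 19.4°, so u = (cos 19.4°, sin 19.4°) = (0.9432, 0.3322) and n = (−sin 19.4°, cos 19.4°) = (-0.3322, 0.9432). M is at the origin and A lies 40.1 along u from M, so A = 40.1·u = (37.82, 13.32). Tangency of A1 to both parallel lines with radius 8.4 puts R and T at M ± 8.4·n: R = (-2.790, 7.923), T = (2.790, -7.923). Equal radii place H and K the same way about A: H = A + 8.4·n = (35.03, 21.24), K = A − 8.4·n = (40.61, 5.397). Then |MK| = |K − M| = 40.97.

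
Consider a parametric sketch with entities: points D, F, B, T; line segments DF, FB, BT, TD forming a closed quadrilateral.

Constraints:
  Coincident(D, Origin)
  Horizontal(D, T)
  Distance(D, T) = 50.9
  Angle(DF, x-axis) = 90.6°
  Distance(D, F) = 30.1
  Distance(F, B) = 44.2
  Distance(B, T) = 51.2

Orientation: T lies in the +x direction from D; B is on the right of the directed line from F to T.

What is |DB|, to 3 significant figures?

14.2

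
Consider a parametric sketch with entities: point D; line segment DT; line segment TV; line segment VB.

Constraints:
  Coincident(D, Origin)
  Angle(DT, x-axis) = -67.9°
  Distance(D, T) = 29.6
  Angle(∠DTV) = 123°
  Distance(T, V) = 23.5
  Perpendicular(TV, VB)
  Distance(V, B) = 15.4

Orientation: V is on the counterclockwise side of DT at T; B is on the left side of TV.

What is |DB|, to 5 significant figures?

40.727

D is at the origin; DT runs at -67.9° with length 29.6, so T = 29.6·(cos -67.9°, sin -67.9°) = (11.136, -27.425). ∠DTV = 123.0°, so TV runs at -67.9° + (180° − 123.0°) = -10.900° from the x-axis; with |TV| = 23.5, V = T + 23.5·(cos -10.900°, sin -10.900°) = (34.212, -31.869). TV is perpendicular to VB; with |VB| = 15.4 on the left of TV, B = V + 15.4·(0.18910, 0.98196) = (37.124, -16.747). Then |DB| = |B − D| = 40.727.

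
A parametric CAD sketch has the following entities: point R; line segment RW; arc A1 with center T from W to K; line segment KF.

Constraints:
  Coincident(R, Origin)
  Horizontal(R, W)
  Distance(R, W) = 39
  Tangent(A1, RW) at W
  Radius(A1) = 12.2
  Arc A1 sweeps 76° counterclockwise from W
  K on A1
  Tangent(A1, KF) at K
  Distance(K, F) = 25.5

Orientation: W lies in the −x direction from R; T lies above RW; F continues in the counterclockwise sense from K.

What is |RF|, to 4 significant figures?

39.95

R is at the origin; RW is horizontal with |RW| = 39.0 and W on the −x side, so W = (-39.00, 0.000). A1 meets RW tangentially, so TW is at right angles to RW, so T = W + (0, 12.2) = (-39.00, 12.20). On A1, W sits at bearing -90° from T; a 76° counterclockwise sweep puts K at bearing -14°, so K = T + 12.2·(cos -14°, sin -14°) = (-27.16, 9.249). Tangency of A1 to KF means the radius TK is perpendicular to KF, so KF runs along (−sin -14°, cos -14°); with |KF| = 25.5, F = (-20.99, 33.99). Then |RF| = |F − R| = 39.95.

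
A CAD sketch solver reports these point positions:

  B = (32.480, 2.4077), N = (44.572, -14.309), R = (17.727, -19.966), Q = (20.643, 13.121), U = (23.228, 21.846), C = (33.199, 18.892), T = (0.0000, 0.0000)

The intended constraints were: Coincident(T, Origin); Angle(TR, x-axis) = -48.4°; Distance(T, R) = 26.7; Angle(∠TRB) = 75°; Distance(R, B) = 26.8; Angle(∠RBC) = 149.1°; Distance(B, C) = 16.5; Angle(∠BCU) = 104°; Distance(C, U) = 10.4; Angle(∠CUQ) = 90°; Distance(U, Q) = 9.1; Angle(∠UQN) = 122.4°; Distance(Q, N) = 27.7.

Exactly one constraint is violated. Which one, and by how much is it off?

Distance(Q, N) = 27.7 — off by 8.70.

T = (0.00, 0.00) ✓; TR at -48.40° ✓; |TR| = 26.70 ✓; ∠TRB = 75.00° ✓; |RB| = 26.80 ✓; ∠RBC = 149.1° ✓; |BC| = 16.50 ✓; ∠BCU = 104.0° ✓; |CU| = 10.40 ✓; ∠CUQ = 90.00° ✓; |UQ| = 9.100 ✓; ∠UQN = 122.4° ✓; |QN| = 36.40 ✗.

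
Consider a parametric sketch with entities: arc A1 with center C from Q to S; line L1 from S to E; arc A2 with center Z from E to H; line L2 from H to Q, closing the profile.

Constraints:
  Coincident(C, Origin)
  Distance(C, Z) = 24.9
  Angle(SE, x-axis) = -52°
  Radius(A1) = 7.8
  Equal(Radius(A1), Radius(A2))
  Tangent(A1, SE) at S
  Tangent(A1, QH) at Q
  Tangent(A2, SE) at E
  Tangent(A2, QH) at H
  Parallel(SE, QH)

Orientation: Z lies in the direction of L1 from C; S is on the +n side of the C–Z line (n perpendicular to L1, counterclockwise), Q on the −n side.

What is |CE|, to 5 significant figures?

26.093

The slot axis is L1's direction at -52.0°, so u = (cos -52.0°, sin -52.0°) = (0.61566, -0.78801) and n = (−sin -52.0°, cos -52.0°) = (0.78801, 0.61566). C is at the origin and Z lies 24.9 along u from C, so Z = 24.9·u = (15.330, -19.621). Tangency of A1 to both parallel lines with radius 7.8 puts S and Q at C ± 7.8·n: S = (6.1465, 4.8022), Q = (-6.1465, -4.8022). Equal radii place E and H the same way about Z: E = Z + 7.8·n = (21.476, -14.819), H = Z − 7.8·n = (9.1835, -24.424). Then |CE| = |E − C| = 26.093.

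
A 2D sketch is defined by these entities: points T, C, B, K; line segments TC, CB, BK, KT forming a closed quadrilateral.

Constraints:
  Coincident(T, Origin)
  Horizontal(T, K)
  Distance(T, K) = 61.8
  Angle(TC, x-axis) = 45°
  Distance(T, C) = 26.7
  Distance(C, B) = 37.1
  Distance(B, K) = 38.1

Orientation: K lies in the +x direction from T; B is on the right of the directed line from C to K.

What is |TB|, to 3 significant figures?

32.6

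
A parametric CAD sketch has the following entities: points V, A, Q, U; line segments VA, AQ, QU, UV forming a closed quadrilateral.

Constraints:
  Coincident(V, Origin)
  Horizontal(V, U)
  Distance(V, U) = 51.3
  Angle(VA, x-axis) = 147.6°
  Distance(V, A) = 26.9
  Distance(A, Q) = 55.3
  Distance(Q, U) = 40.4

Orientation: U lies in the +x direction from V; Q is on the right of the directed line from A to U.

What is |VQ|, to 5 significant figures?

29.202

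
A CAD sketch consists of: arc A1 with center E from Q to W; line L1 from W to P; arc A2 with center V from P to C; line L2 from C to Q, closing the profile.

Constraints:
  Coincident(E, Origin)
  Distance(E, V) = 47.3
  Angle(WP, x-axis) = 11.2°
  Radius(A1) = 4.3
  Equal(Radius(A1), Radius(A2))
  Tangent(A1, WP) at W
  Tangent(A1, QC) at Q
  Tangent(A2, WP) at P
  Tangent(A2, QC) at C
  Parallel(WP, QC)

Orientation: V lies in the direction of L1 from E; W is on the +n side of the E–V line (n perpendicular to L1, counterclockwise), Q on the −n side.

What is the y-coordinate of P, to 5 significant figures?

13.405

Tangency of A1 to both parallel lines with radius 4.3 puts W and Q at E ± 4.3·n: W = (-0.83521, 4.2181), Q = (0.83521, -4.2181). Equal radii place P and C the same way about V: P = V + 4.3·n = (45.564, 13.405), C = V − 4.3·n = (47.234, 4.9692). So P.y = 13.405.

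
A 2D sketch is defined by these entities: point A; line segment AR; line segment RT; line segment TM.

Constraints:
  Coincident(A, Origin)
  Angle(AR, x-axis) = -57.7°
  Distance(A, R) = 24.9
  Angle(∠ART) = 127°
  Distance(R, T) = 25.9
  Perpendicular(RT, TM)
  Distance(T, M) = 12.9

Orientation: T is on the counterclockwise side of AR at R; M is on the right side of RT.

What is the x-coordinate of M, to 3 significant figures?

38.1

A is at the origin; AR runs at -57.7° with length 24.9, so R = 24.9·(cos -57.7°, sin -57.7°) = (13.3, -21.0). ∠ART = 127.0°, so RT runs at -57.7° + (180° − 127.0°) = -4.70° from the x-axis; with |RT| = 25.9, T = R + 25.9·(cos -4.70°, sin -4.70°) = (39.1, -23.2). RT is perpendicular to TM; with |TM| = 12.9 on the right of RT, M = T + 12.9·(-0.0819, -0.997) = (38.1, -36.0). So M.x = 38.1.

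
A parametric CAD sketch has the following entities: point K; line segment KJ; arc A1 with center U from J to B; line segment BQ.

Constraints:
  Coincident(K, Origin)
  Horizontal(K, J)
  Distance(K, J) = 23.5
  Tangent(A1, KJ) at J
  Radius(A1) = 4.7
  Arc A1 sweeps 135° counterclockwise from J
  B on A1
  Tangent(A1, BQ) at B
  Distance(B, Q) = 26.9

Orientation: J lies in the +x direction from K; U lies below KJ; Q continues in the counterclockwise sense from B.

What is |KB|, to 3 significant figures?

21.7

K is at the origin; K and J share the same y with |KJ| = 23.5 and J on the +x side, so J = (23.5, 0.00). A1 meets KJ tangentially, so UJ is at right angles to KJ, so U = J + (0, -4.7) = (23.5, -4.70). On A1, J sits at bearing 90° from U; a 135° counterclockwise sweep puts B at bearing 225°, so B = U + 4.7·(cos 225°, sin 225°) = (20.2, -8.02). Then |KB| = |B − K| = 21.7.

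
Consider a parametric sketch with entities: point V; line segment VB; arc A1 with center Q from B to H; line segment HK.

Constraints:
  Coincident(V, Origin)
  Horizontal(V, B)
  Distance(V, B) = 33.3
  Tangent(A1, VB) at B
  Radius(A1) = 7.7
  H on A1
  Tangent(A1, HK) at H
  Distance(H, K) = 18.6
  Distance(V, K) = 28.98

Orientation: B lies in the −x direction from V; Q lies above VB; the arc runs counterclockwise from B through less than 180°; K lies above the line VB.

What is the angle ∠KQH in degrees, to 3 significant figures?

67.5°

V is at the origin; VB is horizontal with |VB| = 33.3 and B on the −x side, so B = (-33.3, 0.00). The tangent condition forces QB to be normal to VB, so Q = B + (0, 7.7) = (-33.3, 7.70). Since QH ⟂ HK (tangency), |QK| = √(7.7² + 18.6²) = 20.1 regardless of where H sits on A1. So K lies on both circle(V, 28.98) and circle(Q, 20.1); the above-VB intersection is K = (-19.0, 21.9). H is the foot of the tangent from K: H = (-26.2, 4.72).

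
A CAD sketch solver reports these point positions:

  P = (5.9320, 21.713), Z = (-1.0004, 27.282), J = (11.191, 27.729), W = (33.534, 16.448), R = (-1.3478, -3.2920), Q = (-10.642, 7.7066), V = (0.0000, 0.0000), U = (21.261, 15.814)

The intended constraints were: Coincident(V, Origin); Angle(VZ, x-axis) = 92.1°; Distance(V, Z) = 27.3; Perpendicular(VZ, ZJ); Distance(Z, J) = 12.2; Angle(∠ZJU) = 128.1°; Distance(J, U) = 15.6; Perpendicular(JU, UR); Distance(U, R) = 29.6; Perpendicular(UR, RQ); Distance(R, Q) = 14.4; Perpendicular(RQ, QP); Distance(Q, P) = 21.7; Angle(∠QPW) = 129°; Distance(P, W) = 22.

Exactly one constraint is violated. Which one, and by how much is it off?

Distance(P, W) = 22 — off by 6.10.

V = (0.00, 0.00) ✓; VZ at 92.10° ✓; |VZ| = 27.30 ✓; ∠(VZ, ZJ) = 90.00° ✓; |ZJ| = 12.20 ✓; ∠ZJU = 128.1° ✓; |JU| = 15.60 ✓; ∠(JU, UR) = 90.00° ✓; |UR| = 29.60 ✓; ∠(UR, RQ) = 90.00° ✓; |RQ| = 14.40 ✓; ∠(RQ, QP) = 90.00° ✓; |QP| = 21.70 ✓; ∠QPW = 129.0° ✓; |PW| = 28.10 ✗.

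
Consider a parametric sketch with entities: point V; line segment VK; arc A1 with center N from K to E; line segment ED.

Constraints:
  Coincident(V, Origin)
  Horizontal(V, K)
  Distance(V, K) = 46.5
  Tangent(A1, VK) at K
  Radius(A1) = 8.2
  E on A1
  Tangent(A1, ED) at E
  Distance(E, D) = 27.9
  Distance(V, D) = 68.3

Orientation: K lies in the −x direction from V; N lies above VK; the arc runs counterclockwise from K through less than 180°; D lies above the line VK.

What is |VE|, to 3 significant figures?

42.6

V is at the origin; V and K share the same y with |VK| = 46.5 and K on the −x side, so K = (-46.5, 0.00). A1 meets VK tangentially, so NK is at right angles to VK, so N = K + (0, 8.2) = (-46.5, 8.20). Since NE ⟂ ED (tangency), |ND| = √(8.2² + 27.9²) = 29.1 regardless of where E sits on A1. So D lies on both circle(V, 68.3) and circle(N, 29.1); the above-VK intersection is D = (-59.0, 34.5). E is the foot of the tangent from D: E = (-40.4, 13.7).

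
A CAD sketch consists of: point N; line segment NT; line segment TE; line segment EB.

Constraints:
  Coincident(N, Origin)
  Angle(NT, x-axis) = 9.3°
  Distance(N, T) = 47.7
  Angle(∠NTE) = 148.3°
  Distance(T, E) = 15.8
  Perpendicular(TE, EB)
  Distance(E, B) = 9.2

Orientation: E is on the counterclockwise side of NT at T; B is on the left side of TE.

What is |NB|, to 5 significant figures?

58.573

N is at the origin; NT runs at 9.3° with length 47.7, so T = 47.7·(cos 9.3°, sin 9.3°) = (47.073, 7.7085). ∠NTE = 148.3°, so TE runs at 9.3° + (180° − 148.3°) = 41.000° from the x-axis; with |TE| = 15.8, E = T + 15.8·(cos 41.000°, sin 41.000°) = (58.997, 18.074). The perpendicularity gives EB at right angles to TE; with |EB| = 9.2 on the left of TE, B = E + 9.2·(-0.65606, 0.75471) = (52.962, 25.018). Then |NB| = |B − N| = 58.573.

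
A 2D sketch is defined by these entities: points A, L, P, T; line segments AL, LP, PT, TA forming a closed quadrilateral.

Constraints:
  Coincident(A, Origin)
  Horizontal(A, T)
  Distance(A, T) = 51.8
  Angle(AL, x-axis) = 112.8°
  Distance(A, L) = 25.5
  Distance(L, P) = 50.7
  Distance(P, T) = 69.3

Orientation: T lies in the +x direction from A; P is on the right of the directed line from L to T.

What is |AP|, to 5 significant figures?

29.668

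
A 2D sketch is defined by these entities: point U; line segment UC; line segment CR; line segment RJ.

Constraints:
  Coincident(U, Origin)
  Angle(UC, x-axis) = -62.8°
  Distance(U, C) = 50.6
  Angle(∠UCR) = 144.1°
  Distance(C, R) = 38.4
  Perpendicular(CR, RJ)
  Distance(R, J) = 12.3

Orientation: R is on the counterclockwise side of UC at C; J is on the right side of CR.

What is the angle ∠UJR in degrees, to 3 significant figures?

62.1°

U is at the origin; UC runs at -62.8° with length 50.6, so C = 50.6·(cos -62.8°, sin -62.8°) = (23.1, -45.0). ∠UCR = 144.1°, so CR runs at -62.8° + (180° − 144.1°) = -26.9° from the x-axis; with |CR| = 38.4, R = C + 38.4·(cos -26.9°, sin -26.9°) = (57.4, -62.4). CR ⟂ RJ; with |RJ| = 12.3 on the right of CR, J = R + 12.3·(-0.452, -0.892) = (51.8, -73.3). Then cos ∠UJR = JU·JR / (|JU||JR|), giving 62.1°.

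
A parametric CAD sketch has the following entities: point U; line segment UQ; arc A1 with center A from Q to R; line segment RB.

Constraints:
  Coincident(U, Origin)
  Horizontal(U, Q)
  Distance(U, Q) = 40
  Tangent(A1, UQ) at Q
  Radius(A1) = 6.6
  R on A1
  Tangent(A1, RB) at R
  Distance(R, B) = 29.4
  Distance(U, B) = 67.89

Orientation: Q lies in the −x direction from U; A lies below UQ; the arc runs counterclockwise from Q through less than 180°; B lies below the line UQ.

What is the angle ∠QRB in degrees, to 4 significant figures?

152.7°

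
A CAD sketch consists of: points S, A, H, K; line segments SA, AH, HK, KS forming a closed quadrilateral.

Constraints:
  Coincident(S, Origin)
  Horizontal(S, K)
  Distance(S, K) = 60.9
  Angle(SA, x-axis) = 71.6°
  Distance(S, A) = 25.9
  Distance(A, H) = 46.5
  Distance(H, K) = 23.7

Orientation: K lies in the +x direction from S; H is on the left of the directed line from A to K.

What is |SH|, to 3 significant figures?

59.2

Checks: S.y = 0.00, K.y = 0.00 ✓; |AH| = 46.50 ✓; |HK| = 23.70 ✓.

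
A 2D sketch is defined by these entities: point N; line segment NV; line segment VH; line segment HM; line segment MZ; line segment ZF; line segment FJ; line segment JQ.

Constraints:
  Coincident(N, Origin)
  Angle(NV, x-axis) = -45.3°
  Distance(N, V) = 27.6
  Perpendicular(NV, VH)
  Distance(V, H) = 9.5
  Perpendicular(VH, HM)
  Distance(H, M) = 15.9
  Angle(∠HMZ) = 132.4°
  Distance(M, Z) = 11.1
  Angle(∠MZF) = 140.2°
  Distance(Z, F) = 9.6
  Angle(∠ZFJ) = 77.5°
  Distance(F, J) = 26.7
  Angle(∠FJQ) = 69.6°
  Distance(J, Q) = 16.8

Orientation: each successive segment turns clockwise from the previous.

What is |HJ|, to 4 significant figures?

13.43

∠MZF = 140.2° gives ZF at 47.30° from the x-axis; with |ZF| = 9.6, F = (8.549, 3.142). ∠ZFJ = 77.5° gives FJ at -55.20° from the x-axis; with |FJ| = 26.7, J = (23.79, -18.78). Then |HJ| = |J − H| = 13.43.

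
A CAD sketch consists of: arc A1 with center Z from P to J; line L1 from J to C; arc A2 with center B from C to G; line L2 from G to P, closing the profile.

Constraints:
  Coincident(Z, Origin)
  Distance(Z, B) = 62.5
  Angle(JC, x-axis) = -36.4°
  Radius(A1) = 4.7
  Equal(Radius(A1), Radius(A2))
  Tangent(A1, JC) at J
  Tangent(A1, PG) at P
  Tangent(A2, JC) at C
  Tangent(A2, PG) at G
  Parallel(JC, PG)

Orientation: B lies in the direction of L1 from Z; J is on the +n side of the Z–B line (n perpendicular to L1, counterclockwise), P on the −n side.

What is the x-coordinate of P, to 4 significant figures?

-2.789

The slot axis is L1's direction at -36.4°, so u = (cos -36.4°, sin -36.4°) = (0.8049, -0.5934) and n = (−sin -36.4°, cos -36.4°) = (0.5934, 0.8049). Z is at the origin and B lies 62.5 along u from Z, so B = 62.5·u = (50.31, -37.09). Tangency of A1 to both parallel lines with radius 4.7 puts J and P at Z ± 4.7·n: J = (2.789, 3.783), P = (-2.789, -3.783). So P.x = -2.789.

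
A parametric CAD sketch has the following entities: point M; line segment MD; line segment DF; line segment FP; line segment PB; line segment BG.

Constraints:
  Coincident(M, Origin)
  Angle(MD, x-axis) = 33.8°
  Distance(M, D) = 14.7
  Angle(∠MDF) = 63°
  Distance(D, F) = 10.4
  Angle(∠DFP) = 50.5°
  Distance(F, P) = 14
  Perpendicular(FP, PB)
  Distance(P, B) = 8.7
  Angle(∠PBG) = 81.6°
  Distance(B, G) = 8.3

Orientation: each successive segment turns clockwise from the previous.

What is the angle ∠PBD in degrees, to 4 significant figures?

84.78°

M is at the origin; MD runs at 33.8° with length 14.7, so D = (12.22, 8.178). ∠MDF = 63.0° gives DF at -83.20° from the x-axis; with |DF| = 10.4, F = (13.45, -2.149). ∠DFP = 50.5° gives FP at 147.3° from the x-axis; with |FP| = 14.0, P = (1.666, 5.414). FP ⟂ PB, so PB runs at 57.30°; with |PB| = 8.7, B = (6.366, 12.74). Then cos ∠PBD = BP·BD / (|BP||BD|), giving 84.78°.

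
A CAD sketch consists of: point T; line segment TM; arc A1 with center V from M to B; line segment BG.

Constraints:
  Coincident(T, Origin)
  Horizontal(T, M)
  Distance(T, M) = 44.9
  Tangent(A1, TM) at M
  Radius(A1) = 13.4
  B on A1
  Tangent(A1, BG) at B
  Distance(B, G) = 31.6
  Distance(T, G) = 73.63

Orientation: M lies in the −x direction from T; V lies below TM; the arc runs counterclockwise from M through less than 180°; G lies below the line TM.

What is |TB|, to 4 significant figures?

59.82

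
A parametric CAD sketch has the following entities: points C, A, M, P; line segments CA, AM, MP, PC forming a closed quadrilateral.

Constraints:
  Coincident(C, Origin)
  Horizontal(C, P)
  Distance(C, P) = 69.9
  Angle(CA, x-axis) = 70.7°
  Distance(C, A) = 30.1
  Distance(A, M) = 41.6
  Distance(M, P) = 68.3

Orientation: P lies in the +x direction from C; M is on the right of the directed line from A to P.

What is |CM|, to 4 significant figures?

12.87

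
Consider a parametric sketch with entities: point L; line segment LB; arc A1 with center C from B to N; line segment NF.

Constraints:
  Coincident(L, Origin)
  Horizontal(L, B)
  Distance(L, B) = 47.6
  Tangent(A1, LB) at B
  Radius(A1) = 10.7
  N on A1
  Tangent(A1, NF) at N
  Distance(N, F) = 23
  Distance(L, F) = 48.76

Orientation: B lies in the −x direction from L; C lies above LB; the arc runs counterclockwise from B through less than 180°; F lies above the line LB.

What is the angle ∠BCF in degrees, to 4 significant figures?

152.2°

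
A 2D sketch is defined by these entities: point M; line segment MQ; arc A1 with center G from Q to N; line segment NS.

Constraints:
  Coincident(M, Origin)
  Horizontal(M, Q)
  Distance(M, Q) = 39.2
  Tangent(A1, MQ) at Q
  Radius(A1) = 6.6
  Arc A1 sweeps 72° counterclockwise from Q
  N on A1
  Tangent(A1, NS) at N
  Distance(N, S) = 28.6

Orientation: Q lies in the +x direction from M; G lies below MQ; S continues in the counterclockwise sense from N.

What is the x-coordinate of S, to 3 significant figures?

24.1

On A1, Q sits at bearing 90° from G; a 72° counterclockwise sweep puts N at bearing 162°, so N = G + 6.6·(cos 162°, sin 162°) = (32.9, -4.56). A1 meets NS tangentially, so GN is at right angles to NS, so NS runs along (−sin 162°, cos 162°); with |NS| = 28.6, S = (24.1, -31.8). So S.x = 24.1.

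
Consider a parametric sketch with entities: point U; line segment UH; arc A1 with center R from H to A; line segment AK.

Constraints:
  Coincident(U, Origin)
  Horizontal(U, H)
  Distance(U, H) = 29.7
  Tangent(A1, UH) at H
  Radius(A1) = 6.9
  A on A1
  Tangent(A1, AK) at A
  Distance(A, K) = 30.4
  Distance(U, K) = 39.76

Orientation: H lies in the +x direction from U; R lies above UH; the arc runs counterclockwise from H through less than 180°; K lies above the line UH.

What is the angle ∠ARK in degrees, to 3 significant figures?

77.2°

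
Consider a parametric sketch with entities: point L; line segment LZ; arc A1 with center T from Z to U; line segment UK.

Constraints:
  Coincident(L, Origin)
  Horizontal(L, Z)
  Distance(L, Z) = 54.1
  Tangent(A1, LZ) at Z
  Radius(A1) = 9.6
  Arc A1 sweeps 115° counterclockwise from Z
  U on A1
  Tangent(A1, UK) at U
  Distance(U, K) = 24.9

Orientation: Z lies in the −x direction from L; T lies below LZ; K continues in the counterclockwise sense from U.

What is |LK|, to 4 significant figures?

63.60

L is at the origin; LZ is horizontal with |LZ| = 54.1 and Z on the −x side, so Z = (-54.10, 0.000). Tangency of A1 to LZ means the radius TZ is perpendicular to LZ, so T = Z + (0, -9.6) = (-54.10, -9.600). On A1, Z sits at bearing 90° from T; a 115° counterclockwise sweep puts U at bearing 205°, so U = T + 9.6·(cos 205°, sin 205°) = (-62.80, -13.66). The tangent condition forces TU to be normal to UK, so UK runs along (−sin 205°, cos 205°); with |UK| = 24.9, K = (-52.28, -36.22). Then |LK| = |K − L| = 63.60.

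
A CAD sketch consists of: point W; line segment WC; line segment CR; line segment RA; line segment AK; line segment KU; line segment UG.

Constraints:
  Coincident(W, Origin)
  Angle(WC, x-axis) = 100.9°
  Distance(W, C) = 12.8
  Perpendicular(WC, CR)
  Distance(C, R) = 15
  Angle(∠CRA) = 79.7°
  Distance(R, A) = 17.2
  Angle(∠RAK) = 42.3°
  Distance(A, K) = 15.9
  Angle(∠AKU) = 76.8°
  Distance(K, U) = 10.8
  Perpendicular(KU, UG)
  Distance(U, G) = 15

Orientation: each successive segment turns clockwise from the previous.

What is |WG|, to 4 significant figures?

18.61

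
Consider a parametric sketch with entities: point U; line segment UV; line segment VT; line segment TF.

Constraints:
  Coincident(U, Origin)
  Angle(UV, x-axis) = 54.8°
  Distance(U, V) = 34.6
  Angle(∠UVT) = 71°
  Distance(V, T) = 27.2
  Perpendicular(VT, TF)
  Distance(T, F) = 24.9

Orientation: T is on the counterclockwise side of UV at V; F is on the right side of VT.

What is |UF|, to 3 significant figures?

59.8

∠UVT = 71.0°, so VT runs at 54.8° + (180° − 71.0°) = 164° from the x-axis; with |VT| = 27.2, T = V + 27.2·(cos 164°, sin 164°) = (-6.18, 35.9). The perpendicularity gives TF at right angles to VT; with |TF| = 24.9 on the right of VT, F = T + 24.9·(0.279, 0.960) = (0.771, 59.8). Then |UF| = |F − U| = 59.8.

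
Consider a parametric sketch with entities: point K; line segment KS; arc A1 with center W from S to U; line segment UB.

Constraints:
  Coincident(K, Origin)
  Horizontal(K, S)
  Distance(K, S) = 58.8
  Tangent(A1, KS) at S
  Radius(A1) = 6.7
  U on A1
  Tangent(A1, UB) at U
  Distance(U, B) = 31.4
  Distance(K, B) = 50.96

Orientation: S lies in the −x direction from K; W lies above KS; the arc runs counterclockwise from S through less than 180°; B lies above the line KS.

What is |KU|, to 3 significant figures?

52.9

Checks: |WU| = 6.700 ✓; ∠(WU, UB) = 90.00° ✓; |UB| = 31.40 ✓; |KB| = 50.96 ✓.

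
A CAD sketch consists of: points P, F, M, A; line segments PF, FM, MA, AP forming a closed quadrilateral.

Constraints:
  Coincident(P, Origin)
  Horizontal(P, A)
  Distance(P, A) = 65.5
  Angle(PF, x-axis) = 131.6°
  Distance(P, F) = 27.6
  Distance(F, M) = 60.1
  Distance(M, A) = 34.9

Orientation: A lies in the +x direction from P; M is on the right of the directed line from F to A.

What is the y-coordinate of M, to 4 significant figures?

-11.41

P is at the origin; PA is horizontal with |PA| = 65.5 and A in +x, so A = (65.5, 0). PF runs at 131.6° with |PF| = 27.6, so F = (-18.32, 20.64). M is determined by |FM| = 60.1 and |MA| = 34.9 together: it lies at the intersection of circle(F, 60.1) and circle(A, 34.9). With |FA| = 86.33, the foot of the radical line on FA is 57.03 from F and the perpendicular offset is √(60.1² − 57.03²) = 18.96. Taking the right-of-FA solution: M = (32.52, -11.41).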